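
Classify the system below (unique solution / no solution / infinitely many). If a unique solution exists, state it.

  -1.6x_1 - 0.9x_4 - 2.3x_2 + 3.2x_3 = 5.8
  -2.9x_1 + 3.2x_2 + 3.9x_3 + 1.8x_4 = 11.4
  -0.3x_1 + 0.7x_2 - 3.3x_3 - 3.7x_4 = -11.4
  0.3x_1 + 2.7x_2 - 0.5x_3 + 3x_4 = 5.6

x_1 = -5, x_2 = -2, x_3 = -1, x_4 = 4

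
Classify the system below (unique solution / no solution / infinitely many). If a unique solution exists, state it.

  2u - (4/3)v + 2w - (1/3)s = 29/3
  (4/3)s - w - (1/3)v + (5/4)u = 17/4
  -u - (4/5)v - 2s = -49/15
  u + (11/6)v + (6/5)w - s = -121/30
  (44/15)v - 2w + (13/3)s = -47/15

u = 5/3, v = -3, w = 3/2, s = 2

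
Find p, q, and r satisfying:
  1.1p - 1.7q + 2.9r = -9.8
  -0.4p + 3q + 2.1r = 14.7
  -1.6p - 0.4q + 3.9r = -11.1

Row-reduce the augmented matrix:
R1 ← R1 / (11/10).
R2 ← R2 + 2/5·R1.
R3 ← R3 + 8/5·R1.
R2 ← R2 / (131/55).
R1 ← R1 + 17/11·R2.
R3 ← R3 + 158/55·R2.
R3 ← R3 / (15619/1310).
R1 ← R1 − 1227/262·R3.
R2 ← R2 − 347/262·R3.
Reading off the reduced rows gives p = 3, q = 6, r = -1.

p = 3, q = 6, r = -1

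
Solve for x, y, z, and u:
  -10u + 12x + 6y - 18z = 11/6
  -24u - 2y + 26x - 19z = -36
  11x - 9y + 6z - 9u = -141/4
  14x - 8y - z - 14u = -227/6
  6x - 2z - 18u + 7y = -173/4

x = 0, y = 1/4, z = -3/2, u = 8/3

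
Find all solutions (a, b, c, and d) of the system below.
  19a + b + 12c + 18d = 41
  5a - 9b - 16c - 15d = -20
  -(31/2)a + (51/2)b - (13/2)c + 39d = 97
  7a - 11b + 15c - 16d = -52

no solution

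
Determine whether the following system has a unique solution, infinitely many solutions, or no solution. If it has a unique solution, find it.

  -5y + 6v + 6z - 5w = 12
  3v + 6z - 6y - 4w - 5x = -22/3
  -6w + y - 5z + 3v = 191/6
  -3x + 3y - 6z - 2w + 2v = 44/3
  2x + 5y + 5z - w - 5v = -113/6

Row-reduce the augmented matrix:
Swap R1 and R2.
R1 ← R1 / (-5).
R4 ← R4 + 3·R1.
R5 ← R5 − 2·R1.
R2 ← R2 / (-5).
R1 ← R1 − 6/5·R2.
R3 ← R3 − 1·R2.
R4 ← R4 − 33/5·R2.
R5 ← R5 − 13/5·R2.
R3 ← R3 / (-19/5).
R1 ← R1 − 6/25·R3.
R2 ← R2 + 6/5·R3.
R4 ← R4 + 42/25·R3.
R5 ← R5 − 263/25·R3.
R4 ← R4 / (-59/19).
R1 ← R1 + 16/19·R4.
R2 ← R2 − 61/19·R4.
R3 ← R3 − 35/19·R4.
R5 ← R5 + 467/19·R4.
R5 ← R5 / (-2279/59).
R1 ← R1 + 35/59·R5.
R2 ← R2 − 233/59·R5.
R3 ← R3 − 154/59·R5.
R4 ← R4 + 119/59·R5.
Reading off the reduced rows gives x = 7/3, y = -2/3, z = -5/2, w = -7/3, v = 2.

x = 7/3, y = -2/3, z = -5/2, w = -7/3, v = 2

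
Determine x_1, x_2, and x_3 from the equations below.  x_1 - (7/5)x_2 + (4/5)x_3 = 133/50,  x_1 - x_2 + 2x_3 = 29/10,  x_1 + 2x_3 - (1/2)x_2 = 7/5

x_1 = -5/2, x_2 = -3, x_3 = 6/5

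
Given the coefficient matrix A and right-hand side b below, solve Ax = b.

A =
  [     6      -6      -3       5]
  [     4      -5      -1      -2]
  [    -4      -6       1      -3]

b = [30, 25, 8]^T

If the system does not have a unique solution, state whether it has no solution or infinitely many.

infinitely many solutions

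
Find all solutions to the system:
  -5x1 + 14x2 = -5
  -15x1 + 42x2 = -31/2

Row-reduce:
R1 ← R1 / (-5).
R2 ← R2 + 15·R1.
Row 2 reduces to 0 = -1/2, a contradiction. The system is inconsistent.

no solution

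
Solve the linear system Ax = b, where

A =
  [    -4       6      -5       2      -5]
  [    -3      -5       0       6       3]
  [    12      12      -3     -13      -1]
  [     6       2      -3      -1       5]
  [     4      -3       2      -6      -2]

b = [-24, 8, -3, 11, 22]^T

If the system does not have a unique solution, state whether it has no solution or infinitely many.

no solution

Row-reduce:
R1 ← R1 / (-4).
R2 ← R2 + 3·R1.
R3 ← R3 − 12·R1.
R4 ← R4 − 6·R1.
R5 ← R5 − 4·R1.
R2 ← R2 / (-19/2).
R1 ← R1 + 3/2·R2.
R3 ← R3 − 30·R2.
R4 ← R4 − 11·R2.
R5 ← R5 − 3·R2.
R3 ← R3 / (-117/19).
R1 ← R1 − 25/38·R3.
R2 ← R2 + 15/38·R3.
R4 ← R4 + 117/19·R3.
R5 ← R5 + 69/38·R3.
Swap R4 and R5.
R4 ← R4 / (-367/78).
R1 ← R1 + 103/234·R4.
R2 ← R2 + 73/78·R4.
R3 ← R3 + 137/117·R4.
Row 5 reduces to 0 = -2, a contradiction. The system is inconsistent.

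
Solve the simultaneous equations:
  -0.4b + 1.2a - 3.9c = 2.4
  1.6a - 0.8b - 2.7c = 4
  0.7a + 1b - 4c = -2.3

Row-reduce the augmented matrix:
R1 ← R1 / (6/5).
R2 ← R2 − 8/5·R1.
R3 ← R3 − 7/10·R1.
R2 ← R2 / (-4/15).
R1 ← R1 + 1/3·R2.
R3 ← R3 − 37/30·R2.
R3 ← R3 / (787/80).
R1 ← R1 + 51/8·R3.
R2 ← R2 + 75/8·R3.
Reading off the reduced rows gives a = 1, b = -3, c = 0.

a = 1, b = -3, c = 0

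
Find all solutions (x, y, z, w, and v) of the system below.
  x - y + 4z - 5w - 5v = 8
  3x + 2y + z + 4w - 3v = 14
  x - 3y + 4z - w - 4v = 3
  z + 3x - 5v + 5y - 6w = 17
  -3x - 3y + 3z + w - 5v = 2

Row-reduce the augmented matrix:
R2 ← R2 − 3·R1.
R3 ← R3 − 1·R1.
R4 ← R4 − 3·R1.
R5 ← R5 + 3·R1.
R2 ← R2 / (5).
R1 ← R1 + 1·R2.
R3 ← R3 + 2·R2.
R4 ← R4 − 8·R2.
R5 ← R5 + 6·R2.
R3 ← R3 / (-22/5).
R1 ← R1 − 9/5·R3.
R2 ← R2 + 11/5·R3.
R4 ← R4 − 33/5·R3.
R5 ← R5 − 9/5·R3.
R4 ← R4 / (-4).
R1 ← R1 − 39/11·R4.
R2 ← R2 + 2·R4.
R3 ← R3 + 29/11·R4.
R5 ← R5 − 149/11·R4.
R5 ← R5 / (-433/88).
R1 ← R1 + 59/88·R5.
R2 ← R2 + 1/4·R5.
R3 ← R3 + 87/88·R5.
R4 ← R4 − 1/8·R5.
Reading off the reduced rows gives x = -1, y = 5, z = 6, w = 1, v = 1.

x = -1, y = 5, z = 6, w = 1, v = 1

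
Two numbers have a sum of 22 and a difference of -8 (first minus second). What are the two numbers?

first number: 7, second number: 15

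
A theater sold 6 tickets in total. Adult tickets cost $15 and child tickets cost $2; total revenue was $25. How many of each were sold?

adult tickets: 1, child tickets: 5

Let a = adult tickets, c = child tickets.
  a + c = 6
  15a + 2c = 25
Row-reduce the augmented matrix:
R2 ← R2 − 15·R1.
R2 ← R2 / (-13).
R1 ← R1 − 1·R2.
Reading off the reduced rows gives a = 1, c = 5.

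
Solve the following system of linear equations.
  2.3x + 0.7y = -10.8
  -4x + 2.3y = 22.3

Row-reduce the augmented matrix:
R1 ← R1 / (23/10).
R2 ← R2 + 4·R1.
R2 ← R2 / (809/230).
R1 ← R1 − 7/23·R2.
Reading off the reduced rows gives x = -5, y = 1.

x = -5, y = 1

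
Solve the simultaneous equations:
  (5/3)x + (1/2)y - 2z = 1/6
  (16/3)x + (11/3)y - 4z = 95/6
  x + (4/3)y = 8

no solution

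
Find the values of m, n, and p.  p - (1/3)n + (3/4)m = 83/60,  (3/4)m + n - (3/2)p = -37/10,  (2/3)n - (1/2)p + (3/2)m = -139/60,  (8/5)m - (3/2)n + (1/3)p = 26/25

m = -3/5, n = -1, p = 3/2

Row-reduce the augmented matrix:
R1 ← R1 / (3/4).
R2 ← R2 − 3/4·R1.
R3 ← R3 − 3/2·R1.
R4 ← R4 − 8/5·R1.
R2 ← R2 / (4/3).
R1 ← R1 + 4/9·R2.
R3 ← R3 − 4/3·R2.
R4 ← R4 + 71/90·R2.
Swap R3 and R4.
R3 ← R3 / (-787/240).
R1 ← R1 − 1/2·R3.
R2 ← R2 + 15/8·R3.
R4 reduces to 0 = 0, so the extra equation is consistent.
Reading off the reduced rows gives m = -3/5, n = -1, p = 3/2.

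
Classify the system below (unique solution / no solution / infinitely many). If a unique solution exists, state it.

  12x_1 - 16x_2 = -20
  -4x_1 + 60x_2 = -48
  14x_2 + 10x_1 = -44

x_1 = -3, x_2 = -1

Row-reduce the augmented matrix:
R1 ← R1 / (12).
R2 ← R2 + 4·R1.
R3 ← R3 − 10·R1.
R2 ← R2 / (164/3).
R1 ← R1 + 4/3·R2.
R3 ← R3 − 82/3·R2.
R3 reduces to 0 = 0, so the extra equation is consistent.
Reading off the reduced rows gives x_1 = -3, x_2 = -1.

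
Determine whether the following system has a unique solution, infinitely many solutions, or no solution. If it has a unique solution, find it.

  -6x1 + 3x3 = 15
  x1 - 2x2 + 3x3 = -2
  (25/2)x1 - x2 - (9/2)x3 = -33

Row-reduce:
R1 ← R1 / (-6).
R2 ← R2 − 1·R1.
R3 ← R3 − 25/2·R1.
R2 ← R2 / (-2).
R3 ← R3 + 1·R2.
Row 3 reduces to 0 = -2, a contradiction. The system is inconsistent.

no solution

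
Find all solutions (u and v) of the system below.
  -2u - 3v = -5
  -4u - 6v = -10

infinitely many solutions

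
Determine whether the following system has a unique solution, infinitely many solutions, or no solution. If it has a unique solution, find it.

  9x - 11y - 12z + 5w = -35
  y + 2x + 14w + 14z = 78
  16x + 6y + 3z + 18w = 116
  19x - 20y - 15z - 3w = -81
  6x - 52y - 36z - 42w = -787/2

no solution

Row-reduce:
R1 ← R1 / (9).
R2 ← R2 − 2·R1.
R3 ← R3 − 16·R1.
R4 ← R4 − 19·R1.
R5 ← R5 − 6·R1.
R2 ← R2 / (31/9).
R1 ← R1 + 11/9·R2.
R3 ← R3 − 230/9·R2.
R4 ← R4 − 29/9·R2.
R5 ← R5 + 134/3·R2.
R3 ← R3 / (-3079/31).
R1 ← R1 − 142/31·R3.
R2 ← R2 − 150/31·R3.
R4 ← R4 + 163/31·R3.
R5 ← R5 − 5832/31·R3.
R4 ← R4 / (-64760/3079).
R1 ← R1 − 3507/3079·R4.
R2 ← R2 + 1456/3079·R4.
R3 ← R3 − 2682/3079·R4.
R5 ← R5 + 129520/3079·R4.
Row 5 reduces to 0 = 1/2, a contradiction. The system is inconsistent.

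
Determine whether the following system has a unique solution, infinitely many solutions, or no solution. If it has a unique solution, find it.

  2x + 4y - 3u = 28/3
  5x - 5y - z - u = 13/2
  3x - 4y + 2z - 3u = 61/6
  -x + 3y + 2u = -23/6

x = 3/2, y = 1/3, z = 1, u = -5/3

Row-reduce the augmented matrix:
R1 ← R1 / (2).
R2 ← R2 − 5·R1.
R3 ← R3 − 3·R1.
R4 ← R4 + 1·R1.
R2 ← R2 / (-15).
R1 ← R1 − 2·R2.
R3 ← R3 + 10·R2.
R4 ← R4 − 5·R2.
R3 ← R3 / (8/3).
R1 ← R1 + 2/15·R3.
R2 ← R2 − 1/15·R3.
R4 ← R4 + 1/3·R3.
R4 ← R4 / (37/16).
R1 ← R1 + 31/40·R4.
R2 ← R2 + 29/80·R4.
R3 ← R3 + 17/16·R4.
Reading off the reduced rows gives x = 3/2, y = 1/3, z = 1, u = -5/3.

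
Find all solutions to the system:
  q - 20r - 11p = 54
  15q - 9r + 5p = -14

infinitely many solutions

Row-reduce:
R1 ← R1 / (-11).
R2 ← R2 − 5·R1.
R2 ← R2 / (170/11).
R1 ← R1 + 1/11·R2.
Rank is 2 with 3 unknowns, leaving r free.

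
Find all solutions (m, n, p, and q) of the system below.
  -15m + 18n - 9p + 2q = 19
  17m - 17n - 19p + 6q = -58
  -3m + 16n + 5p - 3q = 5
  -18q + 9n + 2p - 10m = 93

m = -3, n = -1, p = 0, q = -4

Row-reduce the augmented matrix:
R1 ← R1 / (-15).
R2 ← R2 − 17·R1.
R3 ← R3 + 3·R1.
R4 ← R4 + 10·R1.
R2 ← R2 / (17/5).
R1 ← R1 + 6/5·R2.
R3 ← R3 − 62/5·R2.
R4 ← R4 + 3·R2.
R3 ← R3 / (1926/17).
R1 ← R1 + 165/17·R3.
R2 ← R2 + 146/17·R3.
R4 ← R4 + 302/17·R3.
R4 ← R4 / (-49979/2889).
R1 ← R1 + 173/1926·R4.
R2 ← R2 + 323/2889·R4.
R3 ← R3 + 1711/5778·R4.
Reading off the reduced rows gives m = -3, n = -1, p = 0, q = -4.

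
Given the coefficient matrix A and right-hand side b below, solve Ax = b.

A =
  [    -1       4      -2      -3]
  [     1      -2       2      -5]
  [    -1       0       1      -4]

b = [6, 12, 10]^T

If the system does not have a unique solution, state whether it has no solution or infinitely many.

infinitely many solutions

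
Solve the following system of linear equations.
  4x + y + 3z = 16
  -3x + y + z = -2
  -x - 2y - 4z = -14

infinitely many solutions

Row-reduce:
R1 ← R1 / (4).
R2 ← R2 + 3·R1.
R3 ← R3 + 1·R1.
R2 ← R2 / (7/4).
R1 ← R1 − 1/4·R2.
R3 ← R3 + 7/4·R2.
Rank is 2 with 3 unknowns, leaving z free.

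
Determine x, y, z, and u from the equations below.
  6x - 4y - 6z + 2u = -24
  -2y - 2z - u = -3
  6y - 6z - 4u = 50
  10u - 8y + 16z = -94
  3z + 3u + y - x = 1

Row-reduce the augmented matrix:
R1 ← R1 / (6).
R5 ← R5 + 1·R1.
R2 ← R2 / (-2).
R1 ← R1 + 2/3·R2.
R3 ← R3 − 6·R2.
R4 ← R4 + 8·R2.
R5 ← R5 − 1/3·R2.
R3 ← R3 / (-12).
R1 ← R1 + 1/3·R3.
R2 ← R2 − 1·R3.
R4 ← R4 − 24·R3.
R5 ← R5 − 5/3·R3.
Swap R4 and R5.
R4 ← R4 / (79/36).
R1 ← R1 − 31/36·R4.
R2 ← R2 + 1/12·R4.
R3 ← R3 − 7/12·R4.
R5 reduces to 0 = 0, so the extra equation is consistent.
Reading off the reduced rows gives x = -5, y = 5, z = -4, u = 1.

x = -5, y = 5, z = -4, u = 1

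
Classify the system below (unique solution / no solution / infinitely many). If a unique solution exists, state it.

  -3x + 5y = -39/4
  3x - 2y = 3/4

x = -7/4, y = -3

Row-reduce the augmented matrix:
R1 ← R1 / (-3).
R2 ← R2 − 3·R1.
R2 ← R2 / (3).
R1 ← R1 + 5/3·R2.
Reading off the reduced rows gives x = -7/4, y = -3.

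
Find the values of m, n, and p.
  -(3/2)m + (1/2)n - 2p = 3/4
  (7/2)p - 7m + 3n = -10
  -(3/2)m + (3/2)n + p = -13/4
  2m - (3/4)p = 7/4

m = 1/2, n = -1, p = -1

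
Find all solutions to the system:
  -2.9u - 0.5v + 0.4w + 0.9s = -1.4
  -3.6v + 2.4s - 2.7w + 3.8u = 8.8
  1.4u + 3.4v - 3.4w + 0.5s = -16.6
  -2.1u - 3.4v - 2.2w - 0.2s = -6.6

Row-reduce the augmented matrix:
R1 ← R1 / (-29/10).
R2 ← R2 − 19/5·R1.
R3 ← R3 − 7/5·R1.
R4 ← R4 + 21/10·R1.
R2 ← R2 / (-617/145).
R1 ← R1 − 5/29·R2.
R3 ← R3 − 458/145·R2.
R4 ← R4 + 881/290·R2.
R3 ← R3 / (-14876/3085).
R1 ← R1 + 279/1234·R3.
R2 ← R2 − 631/1234·R3.
R4 ← R4 + 11553/12340·R3.
R4 ← R4 / (-488459/119008).
R1 ← R1 + 19857/59504·R4.
R2 ← R2 + 27391/59504·R4.
R3 ← R3 + 22159/29752·R4.
Reading off the reduced rows gives u = 2, v = -2, w = 4, s = 2.

u = 2, v = -2, w = 4, s = 2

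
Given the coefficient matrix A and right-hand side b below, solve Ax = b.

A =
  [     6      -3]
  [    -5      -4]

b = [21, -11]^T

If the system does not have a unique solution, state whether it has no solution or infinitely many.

x_1 = 3, x_2 = -1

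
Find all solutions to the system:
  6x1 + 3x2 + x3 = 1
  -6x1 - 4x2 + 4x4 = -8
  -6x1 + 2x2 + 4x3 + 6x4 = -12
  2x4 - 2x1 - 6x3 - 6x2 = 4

x1 = 0, x2 = 1, x3 = -2, x4 = -1

Row-reduce the augmented matrix:
R1 ← R1 / (6).
R2 ← R2 + 6·R1.
R3 ← R3 + 6·R1.
R4 ← R4 + 2·R1.
R2 ← R2 / (-1).
R1 ← R1 − 1/2·R2.
R3 ← R3 − 5·R2.
R4 ← R4 + 5·R2.
R3 ← R3 / (10).
R1 ← R1 − 2/3·R3.
R2 ← R2 + 1·R3.
R4 ← R4 + 32/3·R3.
R4 ← R4 / (146/15).
R1 ← R1 − 4/15·R4.
R2 ← R2 + 7/5·R4.
R3 ← R3 − 13/5·R4.
Reading off the reduced rows gives x1 = 0, x2 = 1, x3 = -2, x4 = -1.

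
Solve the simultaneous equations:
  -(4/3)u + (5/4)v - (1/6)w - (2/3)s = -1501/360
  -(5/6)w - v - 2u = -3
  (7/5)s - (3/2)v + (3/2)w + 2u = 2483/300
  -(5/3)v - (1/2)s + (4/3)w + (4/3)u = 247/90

Row-reduce the augmented matrix:
R1 ← R1 / (-4/3).
R2 ← R2 + 2·R1.
R3 ← R3 − 2·R1.
R4 ← R4 − 4/3·R1.
R2 ← R2 / (-23/8).
R1 ← R1 + 15/16·R2.
R3 ← R3 − 3/8·R2.
R4 ← R4 + 5/12·R2.
R3 ← R3 / (27/23).
R1 ← R1 − 29/92·R3.
R2 ← R2 − 14/69·R3.
R4 ← R4 − 259/207·R3.
R4 ← R4 / (-4561/2430).
R1 ← R1 − 17/540·R4.
R2 ← R2 + 178/405·R4.
R3 ← R3 − 61/135·R4.
Reading off the reduced rows gives u = 4/3, v = -1/2, w = 1, s = 12/5.

u = 4/3, v = -1/2, w = 1, s = 12/5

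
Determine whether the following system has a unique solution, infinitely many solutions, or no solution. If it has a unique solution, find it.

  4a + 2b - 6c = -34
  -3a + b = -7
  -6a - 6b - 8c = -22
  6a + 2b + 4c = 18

Row-reduce the augmented matrix:
R1 ← R1 / (4).
R2 ← R2 + 3·R1.
R3 ← R3 + 6·R1.
R4 ← R4 − 6·R1.
R2 ← R2 / (5/2).
R1 ← R1 − 1/2·R2.
R3 ← R3 + 3·R2.
R4 ← R4 + 1·R2.
R3 ← R3 / (-112/5).
R1 ← R1 + 3/5·R3.
R2 ← R2 + 9/5·R3.
R4 ← R4 − 56/5·R3.
R4 reduces to 0 = 0, so the extra equation is consistent.
Reading off the reduced rows gives a = 1, b = -4, c = 5.

a = 1, b = -4, c = 5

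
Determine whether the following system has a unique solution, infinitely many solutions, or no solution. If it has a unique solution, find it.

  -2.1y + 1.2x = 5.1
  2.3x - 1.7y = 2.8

x = -1, y = -3

Row-reduce the augmented matrix:
R1 ← R1 / (6/5).
R2 ← R2 − 23/10·R1.
R2 ← R2 / (93/40).
R1 ← R1 + 7/4·R2.
Reading off the reduced rows gives x = -1, y = -3.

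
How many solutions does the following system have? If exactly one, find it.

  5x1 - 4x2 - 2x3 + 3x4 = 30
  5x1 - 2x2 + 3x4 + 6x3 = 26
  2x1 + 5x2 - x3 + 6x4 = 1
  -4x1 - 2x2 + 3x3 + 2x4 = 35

Row-reduce the augmented matrix:
R1 ← R1 / (5).
R2 ← R2 − 5·R1.
R3 ← R3 − 2·R1.
R4 ← R4 + 4·R1.
R2 ← R2 / (2).
R1 ← R1 + 4/5·R2.
R3 ← R3 − 33/5·R2.
R4 ← R4 + 26/5·R2.
R3 ← R3 / (-133/5).
R1 ← R1 − 14/5·R3.
R2 ← R2 − 4·R3.
R4 ← R4 − 111/5·R3.
R4 ← R4 / (1118/133).
R1 ← R1 − 21/19·R4.
R2 ← R2 − 96/133·R4.
R3 ← R3 + 24/133·R4.
Reading off the reduced rows gives x1 = -2, x2 = -6, x3 = 1, x4 = 6.

x1 = -2, x2 = -6, x3 = 1, x4 = 6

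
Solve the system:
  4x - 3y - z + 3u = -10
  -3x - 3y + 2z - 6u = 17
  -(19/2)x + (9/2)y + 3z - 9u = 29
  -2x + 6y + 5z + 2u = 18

no solution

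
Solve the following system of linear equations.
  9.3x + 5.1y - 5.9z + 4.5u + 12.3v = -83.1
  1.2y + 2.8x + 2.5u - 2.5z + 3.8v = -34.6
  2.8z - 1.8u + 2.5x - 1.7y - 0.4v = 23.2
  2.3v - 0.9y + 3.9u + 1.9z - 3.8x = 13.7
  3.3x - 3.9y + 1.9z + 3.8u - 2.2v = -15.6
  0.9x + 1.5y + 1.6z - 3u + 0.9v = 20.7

Row-reduce the augmented matrix:
R1 ← R1 / (93/10).
R2 ← R2 − 14/5·R1.
R3 ← R3 − 5/2·R1.
R4 ← R4 + 19/5·R1.
R5 ← R5 − 33/10·R1.
R6 ← R6 − 9/10·R1.
R2 ← R2 / (-52/155).
R1 ← R1 − 17/31·R2.
R3 ← R3 + 476/155·R2.
R4 ← R4 − 367/310·R2.
R5 ← R5 + 177/31·R2.
R6 ← R6 − 156/155·R2.
R3 ← R3 / (2147/195).
R1 ← R1 + 189/104·R3.
R2 ← R2 − 673/312·R3.
R4 ← R4 + 3187/1040·R3.
R5 ← R5 − 8481/520·R3.
R4 ← R4 / (51739/8588).
R1 ← R1 − 553/4294·R4.
R2 ← R2 + 3307/4294·R4.
R3 ← R3 + 2631/2147·R4.
R5 ← R5 − 28982/10735·R4.
R5 ← R5 / (-88412641/20695600).
R1 ← R1 − 151648/258695·R5.
R2 ← R2 − 1477647/1034780·R5.
R3 ← R3 − 1826379/2069560·R5.
R4 ← R4 − 2194803/2069560·R5.
R6 reduces to 0 = 0, so the extra equation is consistent.
Reading off the reduced rows gives x = -4, y = -4, z = 6, u = -6, v = 3.

x = -4, y = -4, z = 6, u = -6, v = 3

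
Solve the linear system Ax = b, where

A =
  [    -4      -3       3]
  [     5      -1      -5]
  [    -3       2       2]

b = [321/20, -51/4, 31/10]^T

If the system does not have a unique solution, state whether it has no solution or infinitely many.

Row-reduce the augmented matrix:
R1 ← R1 / (-4).
R2 ← R2 − 5·R1.
R3 ← R3 + 3·R1.
R2 ← R2 / (-19/4).
R1 ← R1 − 3/4·R2.
R3 ← R3 − 17/4·R2.
R3 ← R3 / (-26/19).
R1 ← R1 + 18/19·R3.
R2 ← R2 − 5/19·R3.
Reading off the reduced rows gives x_1 = -6/5, x_2 = -2, x_3 = 7/4.

x_1 = -6/5, x_2 = -2, x_3 = 7/4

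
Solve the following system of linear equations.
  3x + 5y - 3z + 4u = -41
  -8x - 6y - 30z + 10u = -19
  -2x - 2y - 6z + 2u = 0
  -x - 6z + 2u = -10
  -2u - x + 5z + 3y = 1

no solution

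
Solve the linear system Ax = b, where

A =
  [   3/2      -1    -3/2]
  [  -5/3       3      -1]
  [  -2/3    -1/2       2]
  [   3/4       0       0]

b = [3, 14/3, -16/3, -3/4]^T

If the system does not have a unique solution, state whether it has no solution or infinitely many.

x_1 = -1, x_2 = 0, x_3 = -3

Row-reduce the augmented matrix:
R1 ← R1 / (3/2).
R2 ← R2 + 5/3·R1.
R3 ← R3 + 2/3·R1.
R4 ← R4 − 3/4·R1.
R2 ← R2 / (17/9).
R1 ← R1 + 2/3·R2.
R3 ← R3 + 17/18·R2.
R4 ← R4 − 1/2·R2.
Swap R3 and R4.
R3 ← R3 / (99/68).
R1 ← R1 + 33/17·R3.
R2 ← R2 + 24/17·R3.
R4 reduces to 0 = 0, so the extra equation is consistent.
Reading off the reduced rows gives x_1 = -1, x_2 = 0, x_3 = -3.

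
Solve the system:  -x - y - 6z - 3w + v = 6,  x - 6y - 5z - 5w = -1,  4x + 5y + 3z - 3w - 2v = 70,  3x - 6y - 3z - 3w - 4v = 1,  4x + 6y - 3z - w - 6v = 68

x = 5, y = 6, z = 0, w = -6, v = -1

Row-reduce the augmented matrix:
R1 ← R1 / (-1).
R2 ← R2 − 1·R1.
R3 ← R3 − 4·R1.
R4 ← R4 − 3·R1.
R5 ← R5 − 4·R1.
R2 ← R2 / (-7).
R1 ← R1 − 1·R2.
R3 ← R3 − 1·R2.
R4 ← R4 + 9·R2.
R5 ← R5 − 2·R2.
R3 ← R3 / (-158/7).
R1 ← R1 − 31/7·R3.
R2 ← R2 − 11/7·R3.
R4 ← R4 + 48/7·R3.
R5 ← R5 + 211/7·R3.
R4 ← R4 / (252/79).
R1 ← R1 + 207/158·R4.
R2 ← R2 − 3/158·R4.
R3 ← R3 − 113/158·R4.
R5 ← R5 − 991/158·R4.
R5 ← R5 / (151/126).
R1 ← R1 + 23/14·R5.
R2 ← R2 − 1/42·R5.
R3 ← R3 − 71/126·R5.
R4 ← R4 + 58/63·R5.
Reading off the reduced rows gives x = 5, y = 6, z = 0, w = -6, v = -1.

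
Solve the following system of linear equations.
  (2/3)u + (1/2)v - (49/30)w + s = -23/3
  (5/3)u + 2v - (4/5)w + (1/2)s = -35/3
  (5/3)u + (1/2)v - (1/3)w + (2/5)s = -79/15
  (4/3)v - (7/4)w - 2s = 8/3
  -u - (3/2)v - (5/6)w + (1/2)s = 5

no solution

Row-reduce:
R1 ← R1 / (2/3).
R2 ← R2 − 5/3·R1.
R3 ← R3 − 5/3·R1.
R5 ← R5 + 1·R1.
R2 ← R2 / (3/4).
R1 ← R1 − 3/4·R2.
R3 ← R3 + 3/4·R2.
R4 ← R4 − 4/3·R2.
R5 ← R5 + 3/4·R2.
R3 ← R3 / (211/30).
R1 ← R1 + 86/15·R3.
R2 ← R2 − 197/45·R3.
R4 ← R4 + 4097/540·R3.
R4 ← R4 / (-36299/12660).
R1 ← R1 − 333/2110·R4.
R2 ← R2 + 121/1055·R4.
R3 ← R3 + 123/211·R4.
Row 5 reduces to 0 = 1, a contradiction. The system is inconsistent.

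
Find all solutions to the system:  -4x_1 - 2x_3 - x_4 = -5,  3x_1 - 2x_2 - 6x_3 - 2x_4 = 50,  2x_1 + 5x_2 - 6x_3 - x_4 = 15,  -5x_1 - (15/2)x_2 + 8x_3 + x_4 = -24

Row-reduce:
R1 ← R1 / (-4).
R2 ← R2 − 3·R1.
R3 ← R3 − 2·R1.
R4 ← R4 + 5·R1.
R2 ← R2 / (-2).
R3 ← R3 − 5·R2.
R4 ← R4 + 15/2·R2.
R3 ← R3 / (-103/4).
R1 ← R1 − 1/2·R3.
R2 ← R2 − 15/4·R3.
R4 ← R4 − 309/8·R3.
Row 4 reduces to 0 = 1, a contradiction. The system is inconsistent.

no solution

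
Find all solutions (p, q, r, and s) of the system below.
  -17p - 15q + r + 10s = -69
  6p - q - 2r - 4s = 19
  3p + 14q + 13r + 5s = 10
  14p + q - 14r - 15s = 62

Row-reduce:
R1 ← R1 / (-17).
R2 ← R2 − 6·R1.
R3 ← R3 − 3·R1.
R4 ← R4 − 14·R1.
R2 ← R2 / (-107/17).
R1 ← R1 − 15/17·R2.
R3 ← R3 − 193/17·R2.
R4 ← R4 + 193/17·R2.
R3 ← R3 / (1092/107).
R1 ← R1 + 31/107·R3.
R2 ← R2 − 28/107·R3.
R4 ← R4 + 1092/107·R3.
Row 4 reduces to 0 = 3, a contradiction. The system is inconsistent.

no solution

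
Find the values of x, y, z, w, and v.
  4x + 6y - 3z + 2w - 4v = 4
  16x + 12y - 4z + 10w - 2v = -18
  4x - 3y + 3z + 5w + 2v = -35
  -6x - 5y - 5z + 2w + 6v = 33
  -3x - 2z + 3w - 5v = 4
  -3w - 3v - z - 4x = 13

x = -5, y = 5, z = -2, w = 0, v = 3

Row-reduce the augmented matrix:
R1 ← R1 / (4).
R2 ← R2 − 16·R1.
R3 ← R3 − 4·R1.
R4 ← R4 + 6·R1.
R5 ← R5 + 3·R1.
R6 ← R6 + 4·R1.
R2 ← R2 / (-12).
R1 ← R1 − 3/2·R2.
R3 ← R3 + 9·R2.
R4 ← R4 − 4·R2.
R5 ← R5 − 9/2·R2.
R6 ← R6 − 6·R2.
Swap R3 and R4.
R3 ← R3 / (-41/6).
R1 ← R1 − 1/4·R3.
R2 ← R2 + 2/3·R3.
R5 ← R5 + 5/4·R3.
R4 ← R4 / (3/2).
R1 ← R1 − 157/164·R4.
R2 ← R2 + 59/82·R4.
R3 ← R3 + 34/41·R4.
R5 ← R5 − 691/164·R4.
R5 ← R5 / (741/82).
R1 ← R1 − 311/82·R5.
R2 ← R2 + 155/41·R5.
R3 ← R3 + 130/41·R5.
R4 ← R4 + 3·R5.
R6 reduces to 0 = 0, so the extra equation is consistent.
Reading off the reduced rows gives x = -5, y = 5, z = -2, w = 0, v = 3.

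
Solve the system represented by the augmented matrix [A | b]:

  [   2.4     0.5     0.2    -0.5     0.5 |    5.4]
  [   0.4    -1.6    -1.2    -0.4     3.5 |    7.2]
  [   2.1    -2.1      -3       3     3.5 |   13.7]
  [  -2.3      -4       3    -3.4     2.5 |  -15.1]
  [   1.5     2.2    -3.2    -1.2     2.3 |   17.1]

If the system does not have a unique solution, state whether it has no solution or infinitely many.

x_1 = 1, x_2 = 4, x_3 = 0, x_4 = 2, x_5 = 4

Row-reduce the augmented matrix:
R1 ← R1 / (12/5).
R2 ← R2 − 2/5·R1.
R3 ← R3 − 21/10·R1.
R4 ← R4 + 23/10·R1.
R5 ← R5 − 3/2·R1.
R2 ← R2 / (-101/60).
R1 ← R1 − 5/24·R2.
R3 ← R3 + 203/80·R2.
R4 ← R4 + 169/48·R2.
R5 ← R5 − 151/80·R2.
R3 ← R3 / (-1329/1010).
R1 ← R1 + 7/101·R3.
R2 ← R2 − 74/101·R3.
R4 ← R4 − 5829/1010·R3.
R5 ← R5 + 951/202·R3.
R4 ← R4 / (12363/886).
R1 ← R1 + 201/443·R4.
R2 ← R2 − 1049/443·R4.
R3 ← R3 + 1318/443·R4.
R5 ← R5 + 13511/886·R4.
R5 ← R5 / (-314777/247260).
R1 ← R1 − 7613/24726·R5.
R2 ← R2 + 3837/4121·R5.
R3 ← R3 + 62027/49452·R5.
R4 ← R4 + 23611/24726·R5.
Reading off the reduced rows gives x_1 = 1, x_2 = 4, x_3 = 0, x_4 = 2, x_5 = 4.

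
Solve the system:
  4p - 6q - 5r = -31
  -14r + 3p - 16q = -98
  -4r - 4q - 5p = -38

Row-reduce:
R1 ← R1 / (4).
R2 ← R2 − 3·R1.
R3 ← R3 + 5·R1.
R2 ← R2 / (-23/2).
R1 ← R1 + 3/2·R2.
R3 ← R3 + 23/2·R2.
Row 3 reduces to 0 = -2, a contradiction. The system is inconsistent.

no solution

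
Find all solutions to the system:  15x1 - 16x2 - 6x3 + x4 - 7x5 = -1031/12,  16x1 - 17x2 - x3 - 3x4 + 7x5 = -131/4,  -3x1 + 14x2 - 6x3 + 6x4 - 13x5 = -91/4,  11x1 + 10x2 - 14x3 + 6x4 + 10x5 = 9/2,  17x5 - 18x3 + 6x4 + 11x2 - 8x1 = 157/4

Row-reduce the augmented matrix:
R1 ← R1 / (15).
R2 ← R2 − 16·R1.
R3 ← R3 + 3·R1.
R4 ← R4 − 11·R1.
R5 ← R5 + 8·R1.
R2 ← R2 / (1/15).
R1 ← R1 + 16/15·R2.
R3 ← R3 − 54/5·R2.
R4 ← R4 − 326/15·R2.
R5 ← R5 − 37/15·R2.
R3 ← R3 / (-882).
R1 ← R1 − 86·R3.
R2 ← R2 − 81·R3.
R4 ← R4 + 1770·R3.
R5 ← R5 + 221·R3.
R4 ← R4 / (-74/21).
R1 ← R1 + 10/63·R4.
R2 ← R2 − 1/14·R4.
R3 ← R3 + 95/126·R4.
R5 ← R5 + 1213/126·R4.
R5 ← R5 / (-2363/148).
R1 ← R1 + 82/259·R5.
R2 ← R2 − 1117/1036·R5.
R3 ← R3 + 4111/1036·R5.
R4 ← R4 + 4563/518·R5.
Reading off the reduced rows gives x1 = -1, x2 = 5/2, x3 = 3/2, x4 = -8/3, x5 = 11/4.

x1 = -1, x2 = 5/2, x3 = 3/2, x4 = -8/3, x5 = 11/4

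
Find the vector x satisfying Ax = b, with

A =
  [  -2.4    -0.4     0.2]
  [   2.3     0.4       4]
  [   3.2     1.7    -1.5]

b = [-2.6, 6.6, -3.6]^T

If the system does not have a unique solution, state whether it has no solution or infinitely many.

Row-reduce the augmented matrix:
R1 ← R1 / (-12/5).
R2 ← R2 − 23/10·R1.
R3 ← R3 − 16/5·R1.
R2 ← R2 / (1/60).
R1 ← R1 − 1/6·R2.
R3 ← R3 − 7/6·R2.
R3 ← R3 / (-5893/20).
R1 ← R1 + 42·R3.
R2 ← R2 − 503/2·R3.
Reading off the reduced rows gives x_1 = 2, x_2 = -5, x_3 = 1.

x_1 = 2, x_2 = -5, x_3 = 1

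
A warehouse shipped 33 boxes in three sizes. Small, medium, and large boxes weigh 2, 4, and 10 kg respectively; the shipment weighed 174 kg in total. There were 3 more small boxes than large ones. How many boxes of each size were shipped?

small boxes: 15, medium boxes: 6, large boxes: 12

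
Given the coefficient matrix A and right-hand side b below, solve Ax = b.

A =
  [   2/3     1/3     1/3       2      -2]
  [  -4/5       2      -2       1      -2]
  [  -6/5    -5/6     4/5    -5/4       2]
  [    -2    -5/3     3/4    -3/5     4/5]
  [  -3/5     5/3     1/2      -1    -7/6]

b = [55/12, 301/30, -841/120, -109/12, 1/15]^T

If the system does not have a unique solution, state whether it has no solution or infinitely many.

x_1 = 1, x_2 = 11/4, x_3 = -2, x_4 = 7/3, x_5 = 1/2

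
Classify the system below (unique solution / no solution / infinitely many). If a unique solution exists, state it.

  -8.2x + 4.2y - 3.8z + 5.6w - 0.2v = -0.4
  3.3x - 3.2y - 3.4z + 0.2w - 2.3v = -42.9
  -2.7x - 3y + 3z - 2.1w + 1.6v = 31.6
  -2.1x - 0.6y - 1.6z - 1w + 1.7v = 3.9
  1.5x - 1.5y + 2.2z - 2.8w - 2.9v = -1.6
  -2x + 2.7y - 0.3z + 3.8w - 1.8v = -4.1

x = -3, y = 1, z = 6, w = -1, v = 4

Row-reduce the augmented matrix:
R1 ← R1 / (-41/5).
R2 ← R2 − 33/10·R1.
R3 ← R3 + 27/10·R1.
R4 ← R4 + 21/10·R1.
R5 ← R5 − 3/2·R1.
R6 ← R6 + 2·R1.
R2 ← R2 / (-619/410).
R1 ← R1 + 21/41·R2.
R3 ← R3 + 1797/410·R2.
R4 ← R4 + 687/410·R2.
R5 ← R5 + 30/41·R2.
R6 ← R6 − 687/410·R2.
R3 ← R3 / (57447/3095).
R1 ← R1 − 1322/619·R3.
R2 ← R2 − 2021/619·R3.
R4 ← R4 − 14992/3095·R3.
R5 ← R5 − 24103/6190·R3.
R6 ← R6 + 14992/3095·R3.
R4 ← R4 / (-217262/95745).
R1 ← R1 + 4633/19149·R4.
R2 ← R2 − 12313/38298·R4.
R3 ← R3 + 22835/38298·R4.
R5 ← R5 + 246289/382980·R4.
R6 ← R6 − 217262/95745·R4.
R5 ← R5 / (-54656587/13035720).
R1 ← R1 + 250693/651786·R5.
R2 ← R2 − 162265/434524·R5.
R3 ← R3 + 135793/1303572·R5.
R4 ← R4 + 618985/651786·R5.
R6 reduces to 0 = 0, so the extra equation is consistent.
Reading off the reduced rows gives x = -3, y = 1, z = 6, w = -1, v = 4.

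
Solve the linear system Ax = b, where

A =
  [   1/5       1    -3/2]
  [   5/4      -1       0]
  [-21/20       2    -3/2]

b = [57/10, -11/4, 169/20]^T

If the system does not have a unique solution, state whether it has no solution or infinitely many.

Row-reduce:
R1 ← R1 / (1/5).
R2 ← R2 − 5/4·R1.
R3 ← R3 + 21/20·R1.
R2 ← R2 / (-29/4).
R1 ← R1 − 5·R2.
R3 ← R3 − 29/4·R2.
Rank is 2 with 3 unknowns, leaving x_3 free.

infinitely many solutions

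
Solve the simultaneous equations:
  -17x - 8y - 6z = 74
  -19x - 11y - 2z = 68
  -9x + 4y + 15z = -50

x = -2, y = -2, z = -4

Row-reduce the augmented matrix:
R1 ← R1 / (-17).
R2 ← R2 + 19·R1.
R3 ← R3 + 9·R1.
R2 ← R2 / (-35/17).
R1 ← R1 − 8/17·R2.
R3 ← R3 − 140/17·R2.
R3 ← R3 / (37).
R1 ← R1 − 10/7·R3.
R2 ← R2 + 16/7·R3.
Reading off the reduced rows gives x = -2, y = -2, z = -4.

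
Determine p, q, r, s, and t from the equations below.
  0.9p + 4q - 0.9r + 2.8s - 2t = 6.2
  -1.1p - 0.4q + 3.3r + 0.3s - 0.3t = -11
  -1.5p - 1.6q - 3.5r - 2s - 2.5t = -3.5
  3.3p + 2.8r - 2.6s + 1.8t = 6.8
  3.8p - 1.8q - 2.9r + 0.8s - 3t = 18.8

Row-reduce the augmented matrix:
R1 ← R1 / (9/10).
R2 ← R2 + 11/10·R1.
R3 ← R3 + 3/2·R1.
R4 ← R4 − 33/10·R1.
R5 ← R5 − 19/5·R1.
R2 ← R2 / (202/45).
R1 ← R1 − 40/9·R2.
R3 ← R3 − 76/15·R2.
R4 ← R4 + 44/3·R2.
R5 ← R5 + 841/45·R2.
R3 ← R3 / (-3779/505).
R1 ← R1 + 321/101·R3.
R2 ← R2 − 99/202·R3.
R4 ← R4 − 13421/1010·R3.
R5 ← R5 − 1016/101·R3.
R4 ← R4 / (-129623/37790).
R1 ← R1 − 293/3779·R4.
R2 ← R2 − 11015/15116·R4.
R3 ← R3 − 775/3779·R4.
R5 ← R5 − 182281/75580·R4.
R5 ← R5 / (-67185019/5184920).
R1 ← R1 − 201029/129623·R5.
R2 ← R2 + 1853315/1036984·R5.
R3 ← R3 − 11028/129623·R5.
R4 ← R4 − 354579/259246·R5.
Reading off the reduced rows gives p = 4, q = 0, r = -2, s = 1, t = 1.

p = 4, q = 0, r = -2, s = 1, t = 1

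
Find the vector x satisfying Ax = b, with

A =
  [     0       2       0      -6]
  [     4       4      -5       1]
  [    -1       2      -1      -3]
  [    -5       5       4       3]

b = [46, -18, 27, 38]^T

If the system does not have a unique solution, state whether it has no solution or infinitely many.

Row-reduce the augmented matrix:
Swap R1 and R2.
R1 ← R1 / (4).
R3 ← R3 + 1·R1.
R4 ← R4 + 5·R1.
R2 ← R2 / (2).
R1 ← R1 − 1·R2.
R3 ← R3 − 3·R2.
R4 ← R4 − 10·R2.
R3 ← R3 / (-9/4).
R1 ← R1 + 5/4·R3.
R4 ← R4 + 9/4·R3.
R4 ← R4 / (28).
R1 ← R1 + 2/9·R4.
R2 ← R2 + 3·R4.
R3 ← R3 + 25/9·R4.
Reading off the reduced rows gives x_1 = -3, x_2 = 5, x_3 = 4, x_4 = -6.

x_1 = -3, x_2 = 5, x_3 = 4, x_4 = -6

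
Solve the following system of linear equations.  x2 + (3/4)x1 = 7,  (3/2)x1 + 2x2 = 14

Row-reduce:
R1 ← R1 / (3/4).
R2 ← R2 − 3/2·R1.
Rank is 1 with 2 unknowns, leaving x2 free.

infinitely many solutions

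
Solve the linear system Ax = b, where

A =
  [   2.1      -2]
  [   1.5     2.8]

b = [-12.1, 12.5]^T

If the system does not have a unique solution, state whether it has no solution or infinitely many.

Row-reduce the augmented matrix:
R1 ← R1 / (21/10).
R2 ← R2 − 3/2·R1.
R2 ← R2 / (148/35).
R1 ← R1 + 20/21·R2.
Reading off the reduced rows gives x_1 = -1, x_2 = 5.

x_1 = -1, x_2 = 5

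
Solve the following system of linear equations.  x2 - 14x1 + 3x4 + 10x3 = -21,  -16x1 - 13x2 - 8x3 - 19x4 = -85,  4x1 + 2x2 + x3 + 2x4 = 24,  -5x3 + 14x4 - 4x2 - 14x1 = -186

x1 = 5, x2 = 4, x3 = 6, x4 = -5

Row-reduce the augmented matrix:
R1 ← R1 / (-14).
R2 ← R2 + 16·R1.
R3 ← R3 − 4·R1.
R4 ← R4 + 14·R1.
R2 ← R2 / (-99/7).
R1 ← R1 + 1/14·R2.
R3 ← R3 − 16/7·R2.
R4 ← R4 + 5·R2.
R3 ← R3 / (71/99).
R1 ← R1 + 61/99·R3.
R2 ← R2 − 136/99·R3.
R4 ← R4 + 805/99·R3.
R4 ← R4 / (726/71).
R1 ← R1 + 54/71·R4.
R2 ← R2 − 217/71·R4.
R3 ← R3 + 76/71·R4.
Reading off the reduced rows gives x1 = 5, x2 = 4, x3 = 6, x4 = -5.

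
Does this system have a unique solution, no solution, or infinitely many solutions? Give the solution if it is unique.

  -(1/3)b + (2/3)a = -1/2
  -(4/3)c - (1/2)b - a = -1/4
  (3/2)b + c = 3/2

a = -1/4, b = 1, c = 0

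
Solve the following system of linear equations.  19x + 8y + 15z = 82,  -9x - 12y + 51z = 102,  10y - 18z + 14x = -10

infinitely many solutions

Row-reduce:
R1 ← R1 / (19).
R2 ← R2 + 9·R1.
R3 ← R3 − 14·R1.
R2 ← R2 / (-156/19).
R1 ← R1 − 8/19·R2.
R3 ← R3 − 78/19·R2.
Rank is 2 with 3 unknowns, leaving z free.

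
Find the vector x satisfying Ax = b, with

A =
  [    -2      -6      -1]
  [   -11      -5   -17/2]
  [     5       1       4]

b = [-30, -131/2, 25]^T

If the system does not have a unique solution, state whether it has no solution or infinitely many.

no solution

Row-reduce:
R1 ← R1 / (-2).
R2 ← R2 + 11·R1.
R3 ← R3 − 5·R1.
R2 ← R2 / (28).
R1 ← R1 − 3·R2.
R3 ← R3 + 14·R2.
Row 3 reduces to 0 = -1/4, a contradiction. The system is inconsistent.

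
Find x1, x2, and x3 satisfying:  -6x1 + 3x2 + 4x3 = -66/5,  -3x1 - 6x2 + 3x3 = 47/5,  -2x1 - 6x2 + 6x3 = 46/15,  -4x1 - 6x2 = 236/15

x1 = -1/3, x2 = -12/5, x3 = -2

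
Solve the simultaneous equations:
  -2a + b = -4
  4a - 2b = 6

Row-reduce:
R1 ← R1 / (-2).
R2 ← R2 − 4·R1.
Row 2 reduces to 0 = -2, a contradiction. The system is inconsistent.

no solution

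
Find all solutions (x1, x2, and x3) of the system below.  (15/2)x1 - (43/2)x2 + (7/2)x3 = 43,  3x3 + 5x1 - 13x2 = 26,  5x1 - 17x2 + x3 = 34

Row-reduce:
R1 ← R1 / (15/2).
R2 ← R2 − 5·R1.
R3 ← R3 − 5·R1.
R2 ← R2 / (4/3).
R1 ← R1 + 43/15·R2.
R3 ← R3 + 8/3·R2.
Rank is 2 with 3 unknowns, leaving x3 free.

infinitely many solutions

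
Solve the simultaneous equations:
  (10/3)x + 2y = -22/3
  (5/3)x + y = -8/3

no solution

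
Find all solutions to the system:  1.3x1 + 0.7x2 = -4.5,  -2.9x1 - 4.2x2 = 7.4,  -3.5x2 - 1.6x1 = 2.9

Row-reduce the augmented matrix:
R1 ← R1 / (13/10).
R2 ← R2 + 29/10·R1.
R3 ← R3 + 8/5·R1.
R2 ← R2 / (-343/130).
R1 ← R1 − 7/13·R2.
R3 ← R3 + 343/130·R2.
R3 reduces to 0 = 0, so the extra equation is consistent.
Reading off the reduced rows gives x1 = -4, x2 = 1.

x1 = -4, x2 = 1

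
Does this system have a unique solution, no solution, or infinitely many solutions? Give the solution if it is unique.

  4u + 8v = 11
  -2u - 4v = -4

no solution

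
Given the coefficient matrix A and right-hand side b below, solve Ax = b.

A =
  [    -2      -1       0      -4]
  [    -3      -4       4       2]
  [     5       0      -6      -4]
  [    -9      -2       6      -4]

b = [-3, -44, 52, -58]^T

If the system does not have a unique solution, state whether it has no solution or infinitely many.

infinitely many solutions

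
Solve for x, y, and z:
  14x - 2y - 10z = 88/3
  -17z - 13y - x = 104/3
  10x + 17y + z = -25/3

x = 1, y = -1, z = -4/3

Row-reduce the augmented matrix:
R1 ← R1 / (14).
R2 ← R2 + 1·R1.
R3 ← R3 − 10·R1.
R2 ← R2 / (-92/7).
R1 ← R1 + 1/7·R2.
R3 ← R3 − 129/7·R2.
R3 ← R3 / (-384/23).
R1 ← R1 + 12/23·R3.
R2 ← R2 − 31/23·R3.
Reading off the reduced rows gives x = 1, y = -1, z = -4/3.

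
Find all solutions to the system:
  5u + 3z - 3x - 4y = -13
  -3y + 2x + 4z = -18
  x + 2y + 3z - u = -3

infinitely many solutions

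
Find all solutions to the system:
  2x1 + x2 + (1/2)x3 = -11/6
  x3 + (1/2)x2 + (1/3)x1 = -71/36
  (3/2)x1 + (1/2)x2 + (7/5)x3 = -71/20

Row-reduce the augmented matrix:
R1 ← R1 / (2).
R2 ← R2 − 1/3·R1.
R3 ← R3 − 3/2·R1.
R2 ← R2 / (1/3).
R1 ← R1 − 1/2·R2.
R3 ← R3 + 1/4·R2.
R3 ← R3 / (137/80).
R1 ← R1 + 9/8·R3.
R2 ← R2 − 11/4·R3.
Reading off the reduced rows gives x1 = -2/3, x2 = 1/2, x3 = -2.

x1 = -2/3, x2 = 1/2, x3 = -2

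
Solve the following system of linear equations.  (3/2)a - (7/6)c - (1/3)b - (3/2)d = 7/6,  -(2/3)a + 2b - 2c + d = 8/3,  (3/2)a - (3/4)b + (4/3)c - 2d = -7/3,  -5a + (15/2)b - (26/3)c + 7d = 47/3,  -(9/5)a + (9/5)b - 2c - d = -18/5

no solution

Row-reduce:
R1 ← R1 / (3/2).
R2 ← R2 + 2/3·R1.
R3 ← R3 − 3/2·R1.
R4 ← R4 + 5·R1.
R5 ← R5 + 9/5·R1.
R2 ← R2 / (50/27).
R1 ← R1 + 2/9·R2.
R3 ← R3 + 5/12·R2.
R4 ← R4 − 115/18·R2.
R5 ← R5 − 7/5·R2.
R3 ← R3 / (29/15).
R1 ← R1 + 27/25·R3.
R2 ← R2 + 34/25·R3.
R4 ← R4 + 58/15·R3.
R5 ← R5 + 187/125·R3.
Swap R4 and R5.
R4 ← R4 / (-19609/5800).
R1 ← R1 + 1389/1160·R4.
R2 ← R2 + 69/580·R4.
R3 ← R3 + 51/232·R4.
Row 5 reduces to 0 = 3, a contradiction. The system is inconsistent.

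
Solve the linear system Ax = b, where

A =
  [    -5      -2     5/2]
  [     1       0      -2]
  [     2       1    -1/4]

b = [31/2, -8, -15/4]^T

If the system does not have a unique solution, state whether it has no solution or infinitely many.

Row-reduce:
R1 ← R1 / (-5).
R2 ← R2 − 1·R1.
R3 ← R3 − 2·R1.
R2 ← R2 / (-2/5).
R1 ← R1 − 2/5·R2.
R3 ← R3 − 1/5·R2.
Rank is 2 with 3 unknowns, leaving x_3 free.

infinitely many solutions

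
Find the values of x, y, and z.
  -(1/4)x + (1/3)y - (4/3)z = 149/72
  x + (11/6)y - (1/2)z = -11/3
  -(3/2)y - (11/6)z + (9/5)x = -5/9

x = -5/2, y = -1, z = -4/3

Row-reduce the augmented matrix:
R1 ← R1 / (-1/4).
R2 ← R2 − 1·R1.
R3 ← R3 − 9/5·R1.
R2 ← R2 / (19/6).
R1 ← R1 + 4/3·R2.
R3 ← R3 − 9/10·R2.
R3 ← R3 / (-2786/285).
R1 ← R1 − 164/57·R3.
R2 ← R2 + 35/19·R3.
Reading off the reduced rows gives x = -5/2, y = -1, z = -4/3.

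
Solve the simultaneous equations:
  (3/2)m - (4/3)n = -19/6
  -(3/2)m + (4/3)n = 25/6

Row-reduce:
R1 ← R1 / (3/2).
R2 ← R2 + 3/2·R1.
Row 2 reduces to 0 = 1, a contradiction. The system is inconsistent.

no solution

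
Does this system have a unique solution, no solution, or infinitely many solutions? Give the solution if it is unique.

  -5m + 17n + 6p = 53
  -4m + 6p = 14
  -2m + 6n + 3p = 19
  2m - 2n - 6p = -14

Row-reduce:
R1 ← R1 / (-5).
R2 ← R2 + 4·R1.
R3 ← R3 + 2·R1.
R4 ← R4 − 2·R1.
R2 ← R2 / (-68/5).
R1 ← R1 + 17/5·R2.
R3 ← R3 + 4/5·R2.
R4 ← R4 − 24/5·R2.
R3 ← R3 / (9/17).
R1 ← R1 + 3/2·R3.
R2 ← R2 + 3/34·R3.
R4 ← R4 + 54/17·R3.
Row 4 reduces to 0 = -6, a contradiction. The system is inconsistent.

no solution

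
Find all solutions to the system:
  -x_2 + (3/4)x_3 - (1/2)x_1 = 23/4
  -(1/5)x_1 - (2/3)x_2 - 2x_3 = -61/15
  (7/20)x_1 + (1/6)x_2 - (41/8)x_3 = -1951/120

Row-reduce:
R1 ← R1 / (-1/2).
R2 ← R2 + 1/5·R1.
R3 ← R3 − 7/20·R1.
R2 ← R2 / (-4/15).
R1 ← R1 − 2·R2.
R3 ← R3 + 8/15·R2.
Row 3 reduces to 0 = 1/2, a contradiction. The system is inconsistent.

no solution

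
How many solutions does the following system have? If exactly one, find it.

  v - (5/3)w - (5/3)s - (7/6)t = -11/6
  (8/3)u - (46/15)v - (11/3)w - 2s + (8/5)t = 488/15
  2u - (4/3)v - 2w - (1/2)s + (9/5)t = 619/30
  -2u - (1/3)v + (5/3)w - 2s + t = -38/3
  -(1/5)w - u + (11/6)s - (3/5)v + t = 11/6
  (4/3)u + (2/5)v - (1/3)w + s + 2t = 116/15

no solution

Row-reduce:
Swap R1 and R2.
R1 ← R1 / (8/3).
R3 ← R3 − 2·R1.
R4 ← R4 + 2·R1.
R5 ← R5 + 1·R1.
R6 ← R6 − 4/3·R1.
R1 ← R1 + 23/20·R2.
R3 ← R3 − 29/30·R2.
R4 ← R4 + 79/30·R2.
R5 ← R5 + 7/4·R2.
R6 ← R6 − 29/15·R2.
R3 ← R3 / (85/36).
R1 ← R1 + 79/24·R3.
R2 ← R2 + 5/3·R3.
R4 ← R4 + 197/36·R3.
R5 ← R5 + 539/120·R3.
R6 ← R6 − 85/18·R3.
R4 ← R4 / (-937/510).
R1 ← R1 − 331/340·R4.
R2 ← R2 − 3/17·R4.
R3 ← R3 − 94/85·R4.
R5 ← R5 − 15983/5100·R4.
R5 ← R5 / (2301617/281100).
R1 ← R1 − 62343/18740·R5.
R2 ← R2 − 663/1874·R5.
R3 ← R3 − 12261/4685·R5.
R4 ← R4 + 7987/4685·R5.
Row 6 reduces to 0 = -1, a contradiction. The system is inconsistent.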